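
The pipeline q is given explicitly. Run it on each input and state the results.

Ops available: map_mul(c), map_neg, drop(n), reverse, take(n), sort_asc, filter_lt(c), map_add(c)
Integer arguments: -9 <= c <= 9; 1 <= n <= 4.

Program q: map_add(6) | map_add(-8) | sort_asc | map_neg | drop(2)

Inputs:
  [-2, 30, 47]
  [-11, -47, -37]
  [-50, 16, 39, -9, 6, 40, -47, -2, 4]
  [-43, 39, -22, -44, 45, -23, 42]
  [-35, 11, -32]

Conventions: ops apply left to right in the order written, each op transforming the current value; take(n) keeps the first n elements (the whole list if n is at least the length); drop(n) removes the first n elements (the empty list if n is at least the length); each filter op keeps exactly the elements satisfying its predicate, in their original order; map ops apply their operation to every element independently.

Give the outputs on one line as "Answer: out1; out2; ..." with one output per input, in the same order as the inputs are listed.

[-45]; [13]; [11, 4, -2, -4, -14, -37, -38]; [25, 24, -37, -40, -43]; [-9]

Execution, op by op:
  [-2, 30, 47] -> [4, 36, 53] -> [-4, 28, 45] -> [-4, 28, 45] -> [4, -28, -45] -> [-45]
  [-11, -47, -37] -> [-5, -41, -31] -> [-13, -49, -39] -> [-49, -39, -13] -> [49, 39, 13] -> [13]
  [-50, 16, 39, -9, 6, 40, -47, -2, 4] -> [-44, 22, 45, -3, 12, 46, -41, 4, 10] -> [-52, 14, 37, -11, 4, 38, -49, -4, 2] -> [-52, -49, -11, -4, 2, 4, 14, 37, 38] -> [52, 49, 11, 4, -2, -4, -14, -37, -38] -> [11, 4, -2, -4, -14, -37, -38]
  [-43, 39, -22, -44, 45, -23, 42] -> [-37, 45, -16, -38, 51, -17, 48] -> [-45, 37, -24, -46, 43, -25, 40] -> [-46, -45, -25, -24, 37, 40, 43] -> [46, 45, 25, 24, -37, -40, -43] -> [25, 24, -37, -40, -43]
  [-35, 11, -32] -> [-29, 17, -26] -> [-37, 9, -34] -> [-37, -34, 9] -> [37, 34, -9] -> [-9]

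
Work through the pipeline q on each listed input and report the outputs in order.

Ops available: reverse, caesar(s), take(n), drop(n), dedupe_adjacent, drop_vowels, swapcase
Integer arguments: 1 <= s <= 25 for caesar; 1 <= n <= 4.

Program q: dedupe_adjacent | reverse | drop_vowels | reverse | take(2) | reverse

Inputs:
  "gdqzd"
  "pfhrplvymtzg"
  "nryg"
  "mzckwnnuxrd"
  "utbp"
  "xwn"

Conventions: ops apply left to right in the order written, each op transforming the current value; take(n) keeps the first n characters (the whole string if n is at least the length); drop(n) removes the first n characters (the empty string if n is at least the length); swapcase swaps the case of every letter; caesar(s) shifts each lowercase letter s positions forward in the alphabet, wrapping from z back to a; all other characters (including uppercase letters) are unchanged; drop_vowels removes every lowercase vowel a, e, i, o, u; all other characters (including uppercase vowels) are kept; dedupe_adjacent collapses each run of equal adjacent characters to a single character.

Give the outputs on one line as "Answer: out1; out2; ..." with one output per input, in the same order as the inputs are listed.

"dg"; "fp"; "rn"; "zm"; "bt"; "wx"

Execution, op by op:
  "gdqzd" -> "gdqzd" -> "dzqdg" -> "dzqdg" -> "gdqzd" -> "gd" -> "dg"
  "pfhrplvymtzg" -> "pfhrplvymtzg" -> "gztmyvlprhfp" -> "gztmyvlprhfp" -> "pfhrplvymtzg" -> "pf" -> "fp"
  "nryg" -> "nryg" -> "gyrn" -> "gyrn" -> "nryg" -> "nr" -> "rn"
  "mzckwnnuxrd" -> "mzckwnuxrd" -> "drxunwkczm" -> "drxnwkczm" -> "mzckwnxrd" -> "mz" -> "zm"
  "utbp" -> "utbp" -> "pbtu" -> "pbt" -> "tbp" -> "tb" -> "bt"
  "xwn" -> "xwn" -> "nwx" -> "nwx" -> "xwn" -> "xw" -> "wx"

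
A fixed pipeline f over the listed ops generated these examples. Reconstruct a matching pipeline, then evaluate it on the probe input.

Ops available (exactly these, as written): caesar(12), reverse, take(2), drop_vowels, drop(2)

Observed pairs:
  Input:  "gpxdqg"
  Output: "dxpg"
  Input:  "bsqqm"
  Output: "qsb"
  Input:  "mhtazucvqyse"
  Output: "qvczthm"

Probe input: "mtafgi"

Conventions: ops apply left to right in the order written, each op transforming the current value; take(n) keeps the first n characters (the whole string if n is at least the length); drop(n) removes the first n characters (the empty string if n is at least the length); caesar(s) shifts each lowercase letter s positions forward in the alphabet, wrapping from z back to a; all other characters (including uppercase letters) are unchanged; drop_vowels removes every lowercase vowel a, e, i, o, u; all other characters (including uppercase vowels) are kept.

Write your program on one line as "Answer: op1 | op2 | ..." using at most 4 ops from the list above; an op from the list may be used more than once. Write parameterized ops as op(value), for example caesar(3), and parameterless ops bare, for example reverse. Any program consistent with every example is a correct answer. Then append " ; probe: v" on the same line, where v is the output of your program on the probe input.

drop_vowels | reverse | drop(2) ; probe: "tm"

Check, running the answer program on each example:
  "gpxdqg" -> "gpxdqg" -> "gqdxpg" -> "dxpg"
  "bsqqm" -> "bsqqm" -> "mqqsb" -> "qsb"
  "mhtazucvqyse" -> "mhtzcvqys" -> "syqvczthm" -> "qvczthm"
  probe: "mtafgi" -> "mtfg" -> "gftm" -> "tm"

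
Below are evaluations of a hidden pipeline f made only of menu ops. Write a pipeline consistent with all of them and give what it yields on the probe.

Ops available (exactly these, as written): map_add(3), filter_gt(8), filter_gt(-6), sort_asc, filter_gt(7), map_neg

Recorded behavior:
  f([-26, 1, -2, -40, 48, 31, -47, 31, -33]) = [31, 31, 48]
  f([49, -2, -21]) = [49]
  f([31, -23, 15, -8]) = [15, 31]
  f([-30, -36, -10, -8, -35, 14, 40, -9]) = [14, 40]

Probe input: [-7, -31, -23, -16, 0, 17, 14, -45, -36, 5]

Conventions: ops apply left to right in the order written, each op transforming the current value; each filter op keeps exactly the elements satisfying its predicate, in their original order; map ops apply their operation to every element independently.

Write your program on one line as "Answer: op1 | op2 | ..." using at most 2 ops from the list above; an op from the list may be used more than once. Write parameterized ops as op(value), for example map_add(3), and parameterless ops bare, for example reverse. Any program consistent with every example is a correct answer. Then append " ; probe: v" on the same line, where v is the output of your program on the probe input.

sort_asc | filter_gt(7) ; probe: [14, 17]

Check, running the answer program on each example:
  [-26, 1, -2, -40, 48, 31, -47, 31, -33] -> [-47, -40, -33, -26, -2, 1, 31, 31, 48] -> [31, 31, 48]
  [49, -2, -21] -> [-21, -2, 49] -> [49]
  [31, -23, 15, -8] -> [-23, -8, 15, 31] -> [15, 31]
  [-30, -36, -10, -8, -35, 14, 40, -9] -> [-36, -35, -30, -10, -9, -8, 14, 40] -> [14, 40]
  probe: [-7, -31, -23, -16, 0, 17, 14, -45, -36, 5] -> [-45, -36, -31, -23, -16, -7, 0, 5, 14, 17] -> [14, 17]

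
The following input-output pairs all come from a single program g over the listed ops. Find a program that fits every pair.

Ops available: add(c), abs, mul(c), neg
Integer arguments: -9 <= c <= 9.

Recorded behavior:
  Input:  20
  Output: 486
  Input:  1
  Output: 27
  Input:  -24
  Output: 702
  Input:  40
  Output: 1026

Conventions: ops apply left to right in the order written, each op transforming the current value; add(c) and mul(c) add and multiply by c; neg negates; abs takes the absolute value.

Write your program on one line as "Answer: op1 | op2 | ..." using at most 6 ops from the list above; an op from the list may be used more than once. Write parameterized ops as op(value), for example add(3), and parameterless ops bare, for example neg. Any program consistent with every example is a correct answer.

add(-2) | neg | mul(-3) | abs | mul(9)

Check, running the answer program on each example:
  20 -> 18 -> -18 -> 54 -> 54 -> 486
  1 -> -1 -> 1 -> -3 -> 3 -> 27
  -24 -> -26 -> 26 -> -78 -> 78 -> 702
  40 -> 38 -> -38 -> 114 -> 114 -> 1026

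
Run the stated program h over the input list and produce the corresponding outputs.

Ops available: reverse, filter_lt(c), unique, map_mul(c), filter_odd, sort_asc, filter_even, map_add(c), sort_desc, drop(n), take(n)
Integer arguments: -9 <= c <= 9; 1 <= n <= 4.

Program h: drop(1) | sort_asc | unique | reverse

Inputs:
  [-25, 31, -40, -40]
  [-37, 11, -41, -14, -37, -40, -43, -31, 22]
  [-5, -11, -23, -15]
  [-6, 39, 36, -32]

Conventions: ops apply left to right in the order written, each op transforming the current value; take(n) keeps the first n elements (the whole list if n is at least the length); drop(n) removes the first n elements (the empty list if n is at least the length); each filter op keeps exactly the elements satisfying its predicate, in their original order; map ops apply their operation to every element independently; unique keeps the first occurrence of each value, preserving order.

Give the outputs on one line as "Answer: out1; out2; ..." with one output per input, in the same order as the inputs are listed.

[31, -40]; [22, 11, -14, -31, -37, -40, -41, -43]; [-11, -15, -23]; [39, 36, -32]

Execution, op by op:
  [-25, 31, -40, -40] -> [31, -40, -40] -> [-40, -40, 31] -> [-40, 31] -> [31, -40]
  [-37, 11, -41, -14, -37, -40, -43, -31, 22] -> [11, -41, -14, -37, -40, -43, -31, 22] -> [-43, -41, -40, -37, -31, -14, 11, 22] -> [-43, -41, -40, -37, -31, -14, 11, 22] -> [22, 11, -14, -31, -37, -40, -41, -43]
  [-5, -11, -23, -15] -> [-11, -23, -15] -> [-23, -15, -11] -> [-23, -15, -11] -> [-11, -15, -23]
  [-6, 39, 36, -32] -> [39, 36, -32] -> [-32, 36, 39] -> [-32, 36, 39] -> [39, 36, -32]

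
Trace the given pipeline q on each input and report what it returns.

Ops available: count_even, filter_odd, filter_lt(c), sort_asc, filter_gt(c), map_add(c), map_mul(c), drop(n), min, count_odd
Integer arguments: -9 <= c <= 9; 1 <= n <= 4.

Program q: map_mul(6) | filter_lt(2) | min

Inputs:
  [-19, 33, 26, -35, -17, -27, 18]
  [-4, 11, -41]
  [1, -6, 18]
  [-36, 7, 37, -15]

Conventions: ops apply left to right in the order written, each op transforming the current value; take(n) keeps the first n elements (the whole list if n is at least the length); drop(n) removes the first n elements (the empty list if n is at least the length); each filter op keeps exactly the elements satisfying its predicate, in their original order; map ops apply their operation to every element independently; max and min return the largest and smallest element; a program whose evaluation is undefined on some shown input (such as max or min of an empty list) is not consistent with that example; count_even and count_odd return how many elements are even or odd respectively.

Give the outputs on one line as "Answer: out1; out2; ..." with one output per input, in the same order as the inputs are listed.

Execution, op by op:
  [-19, 33, 26, -35, -17, -27, 18] -> [-114, 198, 156, -210, -102, -162, 108] -> [-114, -210, -102, -162] -> -210
  [-4, 11, -41] -> [-24, 66, -246] -> [-24, -246] -> -246
  [1, -6, 18] -> [6, -36, 108] -> [-36] -> -36
  [-36, 7, 37, -15] -> [-216, 42, 222, -90] -> [-216, -90] -> -216

-210; -246; -36; -216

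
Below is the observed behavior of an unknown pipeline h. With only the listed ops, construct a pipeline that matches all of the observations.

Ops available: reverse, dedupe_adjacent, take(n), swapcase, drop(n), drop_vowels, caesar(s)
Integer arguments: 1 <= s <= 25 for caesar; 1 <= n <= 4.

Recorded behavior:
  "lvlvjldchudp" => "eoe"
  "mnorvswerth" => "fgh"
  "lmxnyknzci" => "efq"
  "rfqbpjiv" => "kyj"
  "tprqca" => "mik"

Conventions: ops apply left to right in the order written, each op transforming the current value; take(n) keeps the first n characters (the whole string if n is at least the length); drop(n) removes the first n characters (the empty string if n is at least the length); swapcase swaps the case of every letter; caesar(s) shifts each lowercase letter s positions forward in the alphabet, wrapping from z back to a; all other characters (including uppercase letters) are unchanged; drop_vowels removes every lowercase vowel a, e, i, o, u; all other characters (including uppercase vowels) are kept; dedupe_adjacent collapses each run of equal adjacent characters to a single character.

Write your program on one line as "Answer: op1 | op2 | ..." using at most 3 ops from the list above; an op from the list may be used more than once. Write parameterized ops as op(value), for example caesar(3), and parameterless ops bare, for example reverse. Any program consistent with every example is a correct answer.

caesar(19) | take(3)

Check, running the answer program on each example:
  "lvlvjldchudp" -> "eoeocewvanwi" -> "eoe"
  "mnorvswerth" -> "fghkolpxkma" -> "fgh"
  "lmxnyknzci" -> "efqgrdgsvb" -> "efq"
  "rfqbpjiv" -> "kyjuicbo" -> "kyj"
  "tprqca" -> "mikjvt" -> "mik"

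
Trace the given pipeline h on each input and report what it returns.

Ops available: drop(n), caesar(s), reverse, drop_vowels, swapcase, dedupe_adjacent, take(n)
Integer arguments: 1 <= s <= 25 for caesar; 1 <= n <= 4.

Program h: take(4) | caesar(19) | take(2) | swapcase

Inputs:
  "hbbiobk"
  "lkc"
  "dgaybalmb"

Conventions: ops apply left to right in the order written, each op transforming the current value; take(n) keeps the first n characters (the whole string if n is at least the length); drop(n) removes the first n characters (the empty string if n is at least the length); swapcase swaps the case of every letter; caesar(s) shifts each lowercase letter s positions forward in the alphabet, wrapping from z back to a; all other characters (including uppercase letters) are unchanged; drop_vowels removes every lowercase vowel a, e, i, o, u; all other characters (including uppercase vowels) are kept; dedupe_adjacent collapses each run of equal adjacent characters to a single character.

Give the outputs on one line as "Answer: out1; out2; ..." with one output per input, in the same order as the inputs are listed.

"AU"; "ED"; "WZ"

Execution, op by op:
  "hbbiobk" -> "hbbi" -> "auub" -> "au" -> "AU"
  "lkc" -> "lkc" -> "edv" -> "ed" -> "ED"
  "dgaybalmb" -> "dgay" -> "wztr" -> "wz" -> "WZ"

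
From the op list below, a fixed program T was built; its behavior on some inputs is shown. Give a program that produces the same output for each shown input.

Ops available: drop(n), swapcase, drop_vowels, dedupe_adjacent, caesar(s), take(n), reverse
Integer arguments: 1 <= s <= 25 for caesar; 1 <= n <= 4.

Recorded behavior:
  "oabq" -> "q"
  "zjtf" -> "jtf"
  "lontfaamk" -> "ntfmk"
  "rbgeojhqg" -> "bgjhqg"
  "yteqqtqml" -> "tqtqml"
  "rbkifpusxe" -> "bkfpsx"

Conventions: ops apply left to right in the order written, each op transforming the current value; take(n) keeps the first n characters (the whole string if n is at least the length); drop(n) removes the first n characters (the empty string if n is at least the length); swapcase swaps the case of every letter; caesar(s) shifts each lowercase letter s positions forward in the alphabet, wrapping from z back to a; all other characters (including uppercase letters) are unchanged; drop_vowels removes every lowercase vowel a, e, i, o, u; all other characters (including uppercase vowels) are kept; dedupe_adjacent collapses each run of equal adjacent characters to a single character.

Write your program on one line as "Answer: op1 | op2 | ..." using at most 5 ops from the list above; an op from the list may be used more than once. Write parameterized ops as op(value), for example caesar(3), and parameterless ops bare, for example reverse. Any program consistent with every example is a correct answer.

drop_vowels | reverse | dedupe_adjacent | reverse | drop(1)

Check, running the answer program on each example:
  "oabq" -> "bq" -> "qb" -> "qb" -> "bq" -> "q"
  "zjtf" -> "zjtf" -> "ftjz" -> "ftjz" -> "zjtf" -> "jtf"
  "lontfaamk" -> "lntfmk" -> "kmftnl" -> "kmftnl" -> "lntfmk" -> "ntfmk"
  "rbgeojhqg" -> "rbgjhqg" -> "gqhjgbr" -> "gqhjgbr" -> "rbgjhqg" -> "bgjhqg"
  "yteqqtqml" -> "ytqqtqml" -> "lmqtqqty" -> "lmqtqty" -> "ytqtqml" -> "tqtqml"
  "rbkifpusxe" -> "rbkfpsx" -> "xspfkbr" -> "xspfkbr" -> "rbkfpsx" -> "bkfpsx"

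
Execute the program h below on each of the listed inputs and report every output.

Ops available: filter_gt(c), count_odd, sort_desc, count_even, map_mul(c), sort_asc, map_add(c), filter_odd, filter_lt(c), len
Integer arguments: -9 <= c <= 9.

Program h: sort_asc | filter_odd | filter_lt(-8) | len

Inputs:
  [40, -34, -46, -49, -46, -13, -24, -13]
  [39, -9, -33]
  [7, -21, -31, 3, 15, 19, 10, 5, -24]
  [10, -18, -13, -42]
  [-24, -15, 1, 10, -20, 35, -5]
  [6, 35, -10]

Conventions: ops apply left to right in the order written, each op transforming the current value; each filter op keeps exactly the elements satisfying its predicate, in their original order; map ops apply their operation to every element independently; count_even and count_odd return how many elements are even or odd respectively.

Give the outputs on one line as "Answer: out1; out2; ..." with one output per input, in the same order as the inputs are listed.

Execution, op by op:
  [40, -34, -46, -49, -46, -13, -24, -13] -> [-49, -46, -46, -34, -24, -13, -13, 40] -> [-49, -13, -13] -> [-49, -13, -13] -> 3
  [39, -9, -33] -> [-33, -9, 39] -> [-33, -9, 39] -> [-33, -9] -> 2
  [7, -21, -31, 3, 15, 19, 10, 5, -24] -> [-31, -24, -21, 3, 5, 7, 10, 15, 19] -> [-31, -21, 3, 5, 7, 15, 19] -> [-31, -21] -> 2
  [10, -18, -13, -42] -> [-42, -18, -13, 10] -> [-13] -> [-13] -> 1
  [-24, -15, 1, 10, -20, 35, -5] -> [-24, -20, -15, -5, 1, 10, 35] -> [-15, -5, 1, 35] -> [-15] -> 1
  [6, 35, -10] -> [-10, 6, 35] -> [35] -> [] -> 0

3; 2; 2; 1; 1; 0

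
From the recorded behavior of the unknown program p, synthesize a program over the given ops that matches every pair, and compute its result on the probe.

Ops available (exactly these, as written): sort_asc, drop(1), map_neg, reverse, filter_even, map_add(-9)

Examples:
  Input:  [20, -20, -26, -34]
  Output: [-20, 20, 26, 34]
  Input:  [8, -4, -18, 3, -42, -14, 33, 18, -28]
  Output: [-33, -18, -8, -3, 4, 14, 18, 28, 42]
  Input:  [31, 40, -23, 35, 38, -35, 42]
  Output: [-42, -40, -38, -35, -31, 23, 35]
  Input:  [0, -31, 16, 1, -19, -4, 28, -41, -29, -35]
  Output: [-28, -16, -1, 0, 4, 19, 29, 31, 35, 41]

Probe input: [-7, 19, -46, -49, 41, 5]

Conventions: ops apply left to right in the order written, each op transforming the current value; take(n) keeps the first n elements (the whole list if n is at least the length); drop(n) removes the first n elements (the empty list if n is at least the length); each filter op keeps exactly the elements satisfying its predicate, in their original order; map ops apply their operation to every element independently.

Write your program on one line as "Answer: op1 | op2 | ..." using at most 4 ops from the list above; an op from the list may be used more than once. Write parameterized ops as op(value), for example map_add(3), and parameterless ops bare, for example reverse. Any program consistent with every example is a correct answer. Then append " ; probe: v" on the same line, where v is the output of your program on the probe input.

sort_asc | map_neg | sort_asc ; probe: [-41, -19, -5, 7, 46, 49]

Check, running the answer program on each example:
  [20, -20, -26, -34] -> [-34, -26, -20, 20] -> [34, 26, 20, -20] -> [-20, 20, 26, 34]
  [8, -4, -18, 3, -42, -14, 33, 18, -28] -> [-42, -28, -18, -14, -4, 3, 8, 18, 33] -> [42, 28, 18, 14, 4, -3, -8, -18, -33] -> [-33, -18, -8, -3, 4, 14, 18, 28, 42]
  [31, 40, -23, 35, 38, -35, 42] -> [-35, -23, 31, 35, 38, 40, 42] -> [35, 23, -31, -35, -38, -40, -42] -> [-42, -40, -38, -35, -31, 23, 35]
  [0, -31, 16, 1, -19, -4, 28, -41, -29, -35] -> [-41, -35, -31, -29, -19, -4, 0, 1, 16, 28] -> [41, 35, 31, 29, 19, 4, 0, -1, -16, -28] -> [-28, -16, -1, 0, 4, 19, 29, 31, 35, 41]
  probe: [-7, 19, -46, -49, 41, 5] -> [-49, -46, -7, 5, 19, 41] -> [49, 46, 7, -5, -19, -41] -> [-41, -19, -5, 7, 46, 49]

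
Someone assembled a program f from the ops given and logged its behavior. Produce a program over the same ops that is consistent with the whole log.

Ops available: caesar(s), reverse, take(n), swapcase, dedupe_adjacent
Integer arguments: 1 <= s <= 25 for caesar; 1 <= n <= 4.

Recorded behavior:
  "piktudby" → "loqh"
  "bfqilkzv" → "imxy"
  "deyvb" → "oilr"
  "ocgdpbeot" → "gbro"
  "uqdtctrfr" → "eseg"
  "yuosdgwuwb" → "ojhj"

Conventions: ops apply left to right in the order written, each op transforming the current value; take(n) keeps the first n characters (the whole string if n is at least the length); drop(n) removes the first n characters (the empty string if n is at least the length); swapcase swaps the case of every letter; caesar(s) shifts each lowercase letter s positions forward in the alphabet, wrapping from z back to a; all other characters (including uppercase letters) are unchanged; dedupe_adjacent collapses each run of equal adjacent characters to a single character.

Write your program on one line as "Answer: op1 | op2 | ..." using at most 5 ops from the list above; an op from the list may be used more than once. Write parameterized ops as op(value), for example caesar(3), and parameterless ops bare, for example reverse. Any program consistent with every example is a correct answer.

caesar(24) | caesar(22) | caesar(19) | reverse | take(4)

Check, running the answer program on each example:
  "piktudby" -> "ngirsbzw" -> "jcenoxvs" -> "cvxghqol" -> "loqhgxvc" -> "loqh"
  "bfqilkzv" -> "zdogjixt" -> "vzkcfetp" -> "osdvyxmi" -> "imxyvdso" -> "imxy"
  "deyvb" -> "bcwtz" -> "xyspv" -> "qrlio" -> "oilrq" -> "oilr"
  "ocgdpbeot" -> "maebnzcmr" -> "iwaxjvyin" -> "bptqcorbg" -> "gbrocqtpb" -> "gbro"
  "uqdtctrfr" -> "sobrarpdp" -> "okxnwnlzl" -> "hdqgpgese" -> "esegpgqdh" -> "eseg"
  "yuosdgwuwb" -> "wsmqbeusuz" -> "soimxaqoqv" -> "lhbfqtjhjo" -> "ojhjtqfbhl" -> "ojhj"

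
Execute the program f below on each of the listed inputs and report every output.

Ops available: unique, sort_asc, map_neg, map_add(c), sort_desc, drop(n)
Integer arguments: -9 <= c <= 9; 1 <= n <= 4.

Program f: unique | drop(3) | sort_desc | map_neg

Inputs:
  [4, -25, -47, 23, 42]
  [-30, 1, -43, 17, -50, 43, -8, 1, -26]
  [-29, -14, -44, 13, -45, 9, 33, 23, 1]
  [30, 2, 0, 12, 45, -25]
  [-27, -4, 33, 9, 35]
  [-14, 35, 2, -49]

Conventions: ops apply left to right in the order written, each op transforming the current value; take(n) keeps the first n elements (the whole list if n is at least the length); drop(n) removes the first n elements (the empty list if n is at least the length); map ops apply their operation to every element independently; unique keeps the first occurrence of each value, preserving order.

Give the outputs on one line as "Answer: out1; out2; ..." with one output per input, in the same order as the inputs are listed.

[-42, -23]; [-43, -17, 8, 26, 50]; [-33, -23, -13, -9, -1, 45]; [-45, -12, 25]; [-35, -9]; [49]

Execution, op by op:
  [4, -25, -47, 23, 42] -> [4, -25, -47, 23, 42] -> [23, 42] -> [42, 23] -> [-42, -23]
  [-30, 1, -43, 17, -50, 43, -8, 1, -26] -> [-30, 1, -43, 17, -50, 43, -8, -26] -> [17, -50, 43, -8, -26] -> [43, 17, -8, -26, -50] -> [-43, -17, 8, 26, 50]
  [-29, -14, -44, 13, -45, 9, 33, 23, 1] -> [-29, -14, -44, 13, -45, 9, 33, 23, 1] -> [13, -45, 9, 33, 23, 1] -> [33, 23, 13, 9, 1, -45] -> [-33, -23, -13, -9, -1, 45]
  [30, 2, 0, 12, 45, -25] -> [30, 2, 0, 12, 45, -25] -> [12, 45, -25] -> [45, 12, -25] -> [-45, -12, 25]
  [-27, -4, 33, 9, 35] -> [-27, -4, 33, 9, 35] -> [9, 35] -> [35, 9] -> [-35, -9]
  [-14, 35, 2, -49] -> [-14, 35, 2, -49] -> [-49] -> [-49] -> [49]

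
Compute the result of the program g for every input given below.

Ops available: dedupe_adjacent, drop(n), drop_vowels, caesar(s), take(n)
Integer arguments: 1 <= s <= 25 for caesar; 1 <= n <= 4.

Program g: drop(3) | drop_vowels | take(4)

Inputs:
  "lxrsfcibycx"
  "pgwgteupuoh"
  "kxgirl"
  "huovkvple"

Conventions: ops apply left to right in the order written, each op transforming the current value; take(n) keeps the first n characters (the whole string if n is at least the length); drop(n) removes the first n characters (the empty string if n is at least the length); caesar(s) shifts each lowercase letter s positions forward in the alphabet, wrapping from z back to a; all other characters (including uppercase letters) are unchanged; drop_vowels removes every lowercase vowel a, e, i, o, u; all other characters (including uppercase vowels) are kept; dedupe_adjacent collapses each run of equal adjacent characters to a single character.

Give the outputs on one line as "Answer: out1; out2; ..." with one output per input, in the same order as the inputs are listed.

"sfcb"; "gtph"; "rl"; "vkvp"

Execution, op by op:
  "lxrsfcibycx" -> "sfcibycx" -> "sfcbycx" -> "sfcb"
  "pgwgteupuoh" -> "gteupuoh" -> "gtph" -> "gtph"
  "kxgirl" -> "irl" -> "rl" -> "rl"
  "huovkvple" -> "vkvple" -> "vkvpl" -> "vkvp"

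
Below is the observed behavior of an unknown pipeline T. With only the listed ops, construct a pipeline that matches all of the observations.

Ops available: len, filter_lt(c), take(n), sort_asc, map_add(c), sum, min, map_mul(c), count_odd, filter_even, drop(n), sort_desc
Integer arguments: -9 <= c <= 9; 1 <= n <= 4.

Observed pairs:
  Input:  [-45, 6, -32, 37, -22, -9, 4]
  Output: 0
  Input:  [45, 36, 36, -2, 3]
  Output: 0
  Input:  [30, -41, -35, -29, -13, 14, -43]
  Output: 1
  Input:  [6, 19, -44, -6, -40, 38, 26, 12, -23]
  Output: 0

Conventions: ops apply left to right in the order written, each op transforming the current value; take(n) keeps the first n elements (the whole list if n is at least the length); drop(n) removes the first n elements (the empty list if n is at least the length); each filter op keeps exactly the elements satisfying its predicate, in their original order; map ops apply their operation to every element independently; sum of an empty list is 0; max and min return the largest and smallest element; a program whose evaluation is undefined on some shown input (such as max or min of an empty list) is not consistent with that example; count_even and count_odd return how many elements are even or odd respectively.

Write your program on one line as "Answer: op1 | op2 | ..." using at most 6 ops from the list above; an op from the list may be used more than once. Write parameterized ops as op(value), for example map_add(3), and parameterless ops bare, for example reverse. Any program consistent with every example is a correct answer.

drop(2) | map_add(3) | map_mul(3) | filter_even | drop(3) | len

Check, running the answer program on each example:
  [-45, 6, -32, 37, -22, -9, 4] -> [-32, 37, -22, -9, 4] -> [-29, 40, -19, -6, 7] -> [-87, 120, -57, -18, 21] -> [120, -18] -> [] -> 0
  [45, 36, 36, -2, 3] -> [36, -2, 3] -> [39, 1, 6] -> [117, 3, 18] -> [18] -> [] -> 0
  [30, -41, -35, -29, -13, 14, -43] -> [-35, -29, -13, 14, -43] -> [-32, -26, -10, 17, -40] -> [-96, -78, -30, 51, -120] -> [-96, -78, -30, -120] -> [-120] -> 1
  [6, 19, -44, -6, -40, 38, 26, 12, -23] -> [-44, -6, -40, 38, 26, 12, -23] -> [-41, -3, -37, 41, 29, 15, -20] -> [-123, -9, -111, 123, 87, 45, -60] -> [-60] -> [] -> 0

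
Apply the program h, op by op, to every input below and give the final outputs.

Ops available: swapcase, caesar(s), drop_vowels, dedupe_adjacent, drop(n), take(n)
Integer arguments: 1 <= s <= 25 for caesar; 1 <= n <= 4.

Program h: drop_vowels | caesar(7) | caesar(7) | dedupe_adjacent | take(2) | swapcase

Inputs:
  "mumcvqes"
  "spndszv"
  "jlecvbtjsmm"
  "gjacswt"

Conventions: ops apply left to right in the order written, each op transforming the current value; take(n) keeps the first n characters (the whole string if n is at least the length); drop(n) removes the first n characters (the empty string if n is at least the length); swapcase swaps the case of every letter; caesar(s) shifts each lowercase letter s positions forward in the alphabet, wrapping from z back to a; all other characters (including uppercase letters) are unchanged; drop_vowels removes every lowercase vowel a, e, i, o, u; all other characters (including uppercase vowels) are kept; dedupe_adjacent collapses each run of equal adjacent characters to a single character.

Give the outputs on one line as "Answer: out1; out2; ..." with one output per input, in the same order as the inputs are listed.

"AQ"; "GD"; "XZ"; "UX"

Execution, op by op:
  "mumcvqes" -> "mmcvqs" -> "ttjcxz" -> "aaqjeg" -> "aqjeg" -> "aq" -> "AQ"
  "spndszv" -> "spndszv" -> "zwukzgc" -> "gdbrgnj" -> "gdbrgnj" -> "gd" -> "GD"
  "jlecvbtjsmm" -> "jlcvbtjsmm" -> "qsjciaqztt" -> "xzqjphxgaa" -> "xzqjphxga" -> "xz" -> "XZ"
  "gjacswt" -> "gjcswt" -> "nqjzda" -> "uxqgkh" -> "uxqgkh" -> "ux" -> "UX"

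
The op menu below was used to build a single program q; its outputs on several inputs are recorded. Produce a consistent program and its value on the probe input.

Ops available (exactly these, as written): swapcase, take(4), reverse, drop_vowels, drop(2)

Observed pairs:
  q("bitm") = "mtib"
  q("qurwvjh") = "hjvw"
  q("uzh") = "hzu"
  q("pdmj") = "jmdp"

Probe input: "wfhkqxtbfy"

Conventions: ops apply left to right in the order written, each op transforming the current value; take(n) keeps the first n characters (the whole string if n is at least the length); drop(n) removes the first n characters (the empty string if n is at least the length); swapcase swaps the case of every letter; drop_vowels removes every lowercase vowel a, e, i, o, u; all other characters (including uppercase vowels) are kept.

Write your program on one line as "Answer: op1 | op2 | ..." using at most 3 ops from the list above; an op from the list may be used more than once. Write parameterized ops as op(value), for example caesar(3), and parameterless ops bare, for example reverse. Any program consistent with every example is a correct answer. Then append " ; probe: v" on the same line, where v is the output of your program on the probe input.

reverse | take(4) ; probe: "yfbt"

Check, running the answer program on each example:
  "bitm" -> "mtib" -> "mtib"
  "qurwvjh" -> "hjvwruq" -> "hjvw"
  "uzh" -> "hzu" -> "hzu"
  "pdmj" -> "jmdp" -> "jmdp"
  probe: "wfhkqxtbfy" -> "yfbtxqkhfw" -> "yfbt"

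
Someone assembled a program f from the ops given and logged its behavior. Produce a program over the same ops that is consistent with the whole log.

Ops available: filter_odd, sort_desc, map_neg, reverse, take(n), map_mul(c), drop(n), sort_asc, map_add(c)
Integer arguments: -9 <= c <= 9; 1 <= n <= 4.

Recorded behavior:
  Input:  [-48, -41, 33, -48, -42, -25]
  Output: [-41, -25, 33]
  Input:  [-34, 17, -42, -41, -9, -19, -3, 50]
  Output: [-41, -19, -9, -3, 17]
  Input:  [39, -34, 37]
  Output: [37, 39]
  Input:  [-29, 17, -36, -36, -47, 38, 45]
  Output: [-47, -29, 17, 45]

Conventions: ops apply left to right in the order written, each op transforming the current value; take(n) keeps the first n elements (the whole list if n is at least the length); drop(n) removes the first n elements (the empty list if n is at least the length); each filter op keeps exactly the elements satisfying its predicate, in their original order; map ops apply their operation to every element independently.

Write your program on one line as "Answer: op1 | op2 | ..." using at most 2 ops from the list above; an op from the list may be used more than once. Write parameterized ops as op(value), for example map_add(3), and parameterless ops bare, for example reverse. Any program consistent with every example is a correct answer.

sort_asc | filter_odd

Check, running the answer program on each example:
  [-48, -41, 33, -48, -42, -25] -> [-48, -48, -42, -41, -25, 33] -> [-41, -25, 33]
  [-34, 17, -42, -41, -9, -19, -3, 50] -> [-42, -41, -34, -19, -9, -3, 17, 50] -> [-41, -19, -9, -3, 17]
  [39, -34, 37] -> [-34, 37, 39] -> [37, 39]
  [-29, 17, -36, -36, -47, 38, 45] -> [-47, -36, -36, -29, 17, 38, 45] -> [-47, -29, 17, 45]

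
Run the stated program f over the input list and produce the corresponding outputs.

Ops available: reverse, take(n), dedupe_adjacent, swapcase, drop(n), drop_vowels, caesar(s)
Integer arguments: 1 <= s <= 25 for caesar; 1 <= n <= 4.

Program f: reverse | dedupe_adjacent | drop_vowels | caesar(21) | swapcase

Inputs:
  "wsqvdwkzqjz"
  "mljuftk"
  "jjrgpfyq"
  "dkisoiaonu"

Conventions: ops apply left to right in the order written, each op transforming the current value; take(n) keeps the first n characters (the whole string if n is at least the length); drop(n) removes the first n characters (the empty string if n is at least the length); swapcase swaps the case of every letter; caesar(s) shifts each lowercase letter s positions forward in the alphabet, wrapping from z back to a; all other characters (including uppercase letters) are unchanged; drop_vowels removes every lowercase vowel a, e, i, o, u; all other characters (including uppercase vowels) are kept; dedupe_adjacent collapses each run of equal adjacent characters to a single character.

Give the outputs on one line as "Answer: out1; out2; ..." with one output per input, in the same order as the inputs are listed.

Execution, op by op:
  "wsqvdwkzqjz" -> "zjqzkwdvqsw" -> "zjqzkwdvqsw" -> "zjqzkwdvqsw" -> "uelufryqlnr" -> "UELUFRYQLNR"
  "mljuftk" -> "ktfujlm" -> "ktfujlm" -> "ktfjlm" -> "foaegh" -> "FOAEGH"
  "jjrgpfyq" -> "qyfpgrjj" -> "qyfpgrj" -> "qyfpgrj" -> "ltakbme" -> "LTAKBME"
  "dkisoiaonu" -> "unoaiosikd" -> "unoaiosikd" -> "nskd" -> "infy" -> "INFY"

"UELUFRYQLNR"; "FOAEGH"; "LTAKBME"; "INFY"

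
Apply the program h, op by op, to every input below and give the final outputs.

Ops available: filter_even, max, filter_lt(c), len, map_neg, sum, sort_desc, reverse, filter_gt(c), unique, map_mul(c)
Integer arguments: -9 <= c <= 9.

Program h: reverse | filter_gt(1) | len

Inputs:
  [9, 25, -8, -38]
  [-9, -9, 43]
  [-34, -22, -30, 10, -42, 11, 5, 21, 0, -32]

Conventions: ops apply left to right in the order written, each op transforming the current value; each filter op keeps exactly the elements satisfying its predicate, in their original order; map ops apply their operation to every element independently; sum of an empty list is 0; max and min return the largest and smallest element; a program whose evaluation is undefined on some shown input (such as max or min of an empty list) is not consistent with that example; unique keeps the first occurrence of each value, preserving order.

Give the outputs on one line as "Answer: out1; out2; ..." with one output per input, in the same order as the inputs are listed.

2; 1; 4

Execution, op by op:
  [9, 25, -8, -38] -> [-38, -8, 25, 9] -> [25, 9] -> 2
  [-9, -9, 43] -> [43, -9, -9] -> [43] -> 1
  [-34, -22, -30, 10, -42, 11, 5, 21, 0, -32] -> [-32, 0, 21, 5, 11, -42, 10, -30, -22, -34] -> [21, 5, 11, 10] -> 4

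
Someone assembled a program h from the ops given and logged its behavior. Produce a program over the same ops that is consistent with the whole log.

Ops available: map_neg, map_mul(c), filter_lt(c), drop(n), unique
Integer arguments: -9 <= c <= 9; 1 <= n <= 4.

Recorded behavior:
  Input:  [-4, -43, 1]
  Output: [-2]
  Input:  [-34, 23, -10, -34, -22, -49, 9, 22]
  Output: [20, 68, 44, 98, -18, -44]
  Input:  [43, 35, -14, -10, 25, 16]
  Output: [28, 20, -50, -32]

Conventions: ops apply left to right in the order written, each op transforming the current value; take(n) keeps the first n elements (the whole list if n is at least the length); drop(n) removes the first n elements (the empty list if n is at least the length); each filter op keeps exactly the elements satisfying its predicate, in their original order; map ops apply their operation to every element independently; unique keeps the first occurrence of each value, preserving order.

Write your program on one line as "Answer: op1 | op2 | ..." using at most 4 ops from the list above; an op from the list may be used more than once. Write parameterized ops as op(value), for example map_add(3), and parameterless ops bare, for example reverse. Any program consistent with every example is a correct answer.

map_mul(2) | drop(2) | map_neg

Check, running the answer program on each example:
  [-4, -43, 1] -> [-8, -86, 2] -> [2] -> [-2]
  [-34, 23, -10, -34, -22, -49, 9, 22] -> [-68, 46, -20, -68, -44, -98, 18, 44] -> [-20, -68, -44, -98, 18, 44] -> [20, 68, 44, 98, -18, -44]
  [43, 35, -14, -10, 25, 16] -> [86, 70, -28, -20, 50, 32] -> [-28, -20, 50, 32] -> [28, 20, -50, -32]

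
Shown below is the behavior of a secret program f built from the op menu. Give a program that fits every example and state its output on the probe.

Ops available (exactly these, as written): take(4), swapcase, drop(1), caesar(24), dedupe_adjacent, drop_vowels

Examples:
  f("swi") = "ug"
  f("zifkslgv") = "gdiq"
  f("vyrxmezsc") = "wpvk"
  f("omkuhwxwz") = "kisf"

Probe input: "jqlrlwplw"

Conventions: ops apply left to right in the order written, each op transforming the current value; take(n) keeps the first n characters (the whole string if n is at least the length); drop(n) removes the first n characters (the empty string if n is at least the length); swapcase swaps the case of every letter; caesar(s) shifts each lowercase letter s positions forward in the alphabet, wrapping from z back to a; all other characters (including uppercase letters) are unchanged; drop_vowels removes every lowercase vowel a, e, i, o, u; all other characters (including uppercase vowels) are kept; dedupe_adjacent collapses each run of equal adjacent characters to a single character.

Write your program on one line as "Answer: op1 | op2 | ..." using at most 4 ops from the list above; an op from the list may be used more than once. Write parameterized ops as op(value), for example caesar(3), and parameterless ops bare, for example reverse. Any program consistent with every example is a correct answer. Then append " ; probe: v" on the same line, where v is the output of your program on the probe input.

caesar(24) | drop(1) | take(4) ; probe: "ojpj"

Check, running the answer program on each example:
  "swi" -> "qug" -> "ug" -> "ug"
  "zifkslgv" -> "xgdiqjet" -> "gdiqjet" -> "gdiq"
  "vyrxmezsc" -> "twpvkcxqa" -> "wpvkcxqa" -> "wpvk"
  "omkuhwxwz" -> "mkisfuvux" -> "kisfuvux" -> "kisf"
  probe: "jqlrlwplw" -> "hojpjunju" -> "ojpjunju" -> "ojpj"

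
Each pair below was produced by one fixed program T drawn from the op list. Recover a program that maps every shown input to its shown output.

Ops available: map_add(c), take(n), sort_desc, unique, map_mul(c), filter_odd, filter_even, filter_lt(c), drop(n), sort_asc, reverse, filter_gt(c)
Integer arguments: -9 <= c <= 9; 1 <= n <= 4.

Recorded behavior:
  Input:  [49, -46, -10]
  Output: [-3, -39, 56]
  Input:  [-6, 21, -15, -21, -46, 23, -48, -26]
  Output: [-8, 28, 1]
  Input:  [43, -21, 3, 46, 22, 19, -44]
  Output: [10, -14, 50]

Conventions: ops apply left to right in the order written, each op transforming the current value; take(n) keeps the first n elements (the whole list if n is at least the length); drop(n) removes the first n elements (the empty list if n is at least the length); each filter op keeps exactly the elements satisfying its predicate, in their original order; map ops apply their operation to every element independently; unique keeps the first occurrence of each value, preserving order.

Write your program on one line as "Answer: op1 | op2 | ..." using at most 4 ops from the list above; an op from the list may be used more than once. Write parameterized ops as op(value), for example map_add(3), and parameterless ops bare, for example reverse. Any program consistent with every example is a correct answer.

take(3) | map_add(7) | reverse

Check, running the answer program on each example:
  [49, -46, -10] -> [49, -46, -10] -> [56, -39, -3] -> [-3, -39, 56]
  [-6, 21, -15, -21, -46, 23, -48, -26] -> [-6, 21, -15] -> [1, 28, -8] -> [-8, 28, 1]
  [43, -21, 3, 46, 22, 19, -44] -> [43, -21, 3] -> [50, -14, 10] -> [10, -14, 50]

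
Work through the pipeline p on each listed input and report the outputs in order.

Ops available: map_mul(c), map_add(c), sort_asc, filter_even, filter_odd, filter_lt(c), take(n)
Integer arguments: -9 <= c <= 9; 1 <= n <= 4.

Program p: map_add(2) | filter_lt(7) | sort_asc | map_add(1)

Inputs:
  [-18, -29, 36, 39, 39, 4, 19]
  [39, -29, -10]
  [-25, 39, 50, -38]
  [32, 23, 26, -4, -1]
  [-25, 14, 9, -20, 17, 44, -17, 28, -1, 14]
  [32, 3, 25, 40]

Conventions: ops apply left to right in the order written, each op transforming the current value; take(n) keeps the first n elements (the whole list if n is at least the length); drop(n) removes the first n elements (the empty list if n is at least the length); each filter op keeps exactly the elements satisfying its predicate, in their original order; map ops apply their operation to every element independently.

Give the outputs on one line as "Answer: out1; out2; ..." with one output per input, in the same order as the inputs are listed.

Execution, op by op:
  [-18, -29, 36, 39, 39, 4, 19] -> [-16, -27, 38, 41, 41, 6, 21] -> [-16, -27, 6] -> [-27, -16, 6] -> [-26, -15, 7]
  [39, -29, -10] -> [41, -27, -8] -> [-27, -8] -> [-27, -8] -> [-26, -7]
  [-25, 39, 50, -38] -> [-23, 41, 52, -36] -> [-23, -36] -> [-36, -23] -> [-35, -22]
  [32, 23, 26, -4, -1] -> [34, 25, 28, -2, 1] -> [-2, 1] -> [-2, 1] -> [-1, 2]
  [-25, 14, 9, -20, 17, 44, -17, 28, -1, 14] -> [-23, 16, 11, -18, 19, 46, -15, 30, 1, 16] -> [-23, -18, -15, 1] -> [-23, -18, -15, 1] -> [-22, -17, -14, 2]
  [32, 3, 25, 40] -> [34, 5, 27, 42] -> [5] -> [5] -> [6]

[-26, -15, 7]; [-26, -7]; [-35, -22]; [-1, 2]; [-22, -17, -14, 2]; [6]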